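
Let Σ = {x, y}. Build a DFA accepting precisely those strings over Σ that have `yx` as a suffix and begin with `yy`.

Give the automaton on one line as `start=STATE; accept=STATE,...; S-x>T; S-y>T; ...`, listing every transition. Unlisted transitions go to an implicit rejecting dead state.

start=q0; accept=q4; q0-x>q1; q0-y>q2; q1-x>q1; q1-y>q1; q2-x>q1; q2-y>q3; q3-x>q4; q3-y>q3; q4-x>q5; q4-y>q3; q5-x>q5; q5-y>q3

Run two small machines in parallel and take their product. The first has 3 states tracking how much of the suffix `yx` has currently been matched; the second has 4 states tracking whether the input so far still matches the prefix `yy`. A product state is a pair (one from each), accepting exactly when both do. Minimizing collapses redundant product states.
With 6 states:
        x   y  
>  q0   q1  q2 
   q1   q1  q1 
   q2   q1  q3 
   q3   q4  q3 
 * q4   q5  q3 
   q5   q5  q3 
(> = start, * = accepting)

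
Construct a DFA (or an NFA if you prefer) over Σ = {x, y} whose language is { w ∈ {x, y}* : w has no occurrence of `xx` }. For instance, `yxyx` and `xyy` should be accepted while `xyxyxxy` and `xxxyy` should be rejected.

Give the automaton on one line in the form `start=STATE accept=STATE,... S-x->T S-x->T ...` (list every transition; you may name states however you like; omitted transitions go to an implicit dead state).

start=q0 accept=q0,q1 q0-x->q1 q0-y->q0 q1-x->q2 q1-y->q0 q2-x->q2 q2-y->q2

Track partial matches of the forbidden pattern `xx`. State q2 is a dead state reached once `xx` has occurred; every other state accepts. q0 means no part of `xx` is currently matched.
3 states suffice.
        x   y  
>* q0   q1  q0 
 * q1   q2  q0 
   q2   q2  q2 
(> = start, * = accepting)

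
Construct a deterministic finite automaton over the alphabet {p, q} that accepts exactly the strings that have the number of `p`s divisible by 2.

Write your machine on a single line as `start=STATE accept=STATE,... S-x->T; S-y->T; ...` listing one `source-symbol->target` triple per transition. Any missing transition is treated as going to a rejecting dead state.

The only thing that matters is how many `p`s have appeared, reduced mod 2. Use one state per residue: S0 for 0, …, S1 for 1. Reading `p` moves to the next residue; anything else stays put. S0 is accepting.
With 2 states:
        p   q  
>* S0   S1  S0 
   S1   S0  S1 
(> = start, * = accepting)

start=S0; accept=S0; S0-p->S1; S0-q->S0; S1-p->S0; S1-q->S1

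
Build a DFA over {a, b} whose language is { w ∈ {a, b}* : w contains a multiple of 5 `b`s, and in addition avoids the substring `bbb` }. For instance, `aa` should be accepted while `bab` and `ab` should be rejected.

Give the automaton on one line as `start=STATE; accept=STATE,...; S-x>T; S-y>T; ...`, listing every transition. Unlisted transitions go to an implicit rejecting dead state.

Run two small machines in parallel and take their product. The first has 5 states tracking the count of `b`s modulo 5; the second has 4 states tracking partial matches of the forbidden pattern `bbb`. A product state is a pair (one from each), accepting exactly when both do.
20 states suffice.
          a    b  
>* q0     q0   q1 
   q1     q2   q3 
   q2     q2   q4 
   q3     q5   q6 
   q4     q5   q7 
   q5     q5   q8 
   q6     q6   q9 
   q7    q10   q9 
   q8    q10  q11 
   q9     q9  q12 
   q10   q10  q13 
   q11   q14  q12 
   q12   q12  q15 
   q13   q14  q16 
   q14   q14  q17 
   q15   q15  q18 
 * q16    q0  q15 
 * q17    q0  q19 
   q18   q18   q6 
   q19    q2  q18 
(> = start, * = accepting)

start=q0; accept=q0,q16,q17; q0-a>q0; q0-b>q1; q1-a>q2; q1-b>q3; q2-a>q2; q2-b>q4; q3-a>q5; q3-b>q6; q4-a>q5; q4-b>q7; q5-a>q5; q5-b>q8; q6-a>q6; q6-b>q9; q7-a>q10; q7-b>q9; q8-a>q10; q8-b>q11; q9-a>q9; q9-b>q12; q10-a>q10; q10-b>q13; q11-a>q14; q11-b>q12; q12-a>q12; q12-b>q15; q13-a>q14; q13-b>q16; q14-a>q14; q14-b>q17; q15-a>q15; q15-b>q18; q16-a>q0; q16-b>q15; q17-a>q0; q17-b>q19; q18-a>q18; q18-b>q6; q19-a>q2; q19-b>q18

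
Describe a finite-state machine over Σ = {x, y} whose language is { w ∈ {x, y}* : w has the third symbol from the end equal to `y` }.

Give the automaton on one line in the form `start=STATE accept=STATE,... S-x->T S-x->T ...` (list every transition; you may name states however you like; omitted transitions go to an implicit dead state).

Because acceptance depends on a position counted from the end, the machine has to buffer the most recent 3 symbols. Make each state the string of the last up-to-3 symbols read; on input `x` shift the window left and append `x`. Accept when the buffered window has length 3 and begins with `y`.
With 15 states:
          x    y  
>  S0     S1   S2 
   S1     S3   S4 
   S2     S5   S6 
   S3     S7   S8 
   S4     S9  S10 
   S5    S11  S12 
   S6    S13  S14 
   S7     S7   S8 
   S8     S9  S10 
   S9    S11  S12 
   S10   S13  S14 
 * S11    S7   S8 
 * S12    S9  S10 
 * S13   S11  S12 
 * S14   S13  S14 
(> = start, * = accepting)

start=S0 accept=S11,S12,S13,S14 S0-x->S1 S0-y->S2 S1-x->S3 S1-y->S4 S2-x->S5 S2-y->S6 S3-x->S7 S3-y->S8 S4-x->S9 S4-y->S10 S5-x->S11 S5-y->S12 S6-x->S13 S6-y->S14 S7-x->S7 S7-y->S8 S8-x->S9 S8-y->S10 S9-x->S11 S9-y->S12 S10-x->S13 S10-y->S14 S11-x->S7 S11-y->S8 S12-x->S9 S12-y->S10 S13-x->S11 S13-y->S12 S14-x->S13 S14-y->S14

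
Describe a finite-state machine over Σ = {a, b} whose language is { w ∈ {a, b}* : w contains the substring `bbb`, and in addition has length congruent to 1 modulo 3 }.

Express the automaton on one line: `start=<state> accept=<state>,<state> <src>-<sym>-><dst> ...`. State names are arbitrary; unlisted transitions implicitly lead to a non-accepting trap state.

Build one automaton per condition and run them in lockstep. The first has 4 states tracking whether and how much of `bbb` has been seen; the second has 3 states tracking the input length modulo 3. A product state is a pair (one from each), accepting exactly when both do.
          a    b  
>  S0     S1   S2 
   S1     S3   S4 
   S2     S3   S5 
   S3     S0   S6 
   S4     S0   S7 
   S5     S0   S8 
   S6     S1   S9 
   S7     S1  S10 
   S8    S10  S10 
   S9     S3  S11 
 * S10   S11  S11 
   S11    S8   S8 
(> = start, * = accepting)

start=S0 accept=S10 S0-a->S1 S0-b->S2 S1-a->S3 S1-b->S4 S2-a->S3 S2-b->S5 S3-a->S0 S3-b->S6 S4-a->S0 S4-b->S7 S5-a->S0 S5-b->S8 S6-a->S1 S6-b->S9 S7-a->S1 S7-b->S10 S8-a->S10 S8-b->S10 S9-a->S3 S9-b->S11 S10-a->S11 S10-b->S11 S11-a->S8 S11-b->S8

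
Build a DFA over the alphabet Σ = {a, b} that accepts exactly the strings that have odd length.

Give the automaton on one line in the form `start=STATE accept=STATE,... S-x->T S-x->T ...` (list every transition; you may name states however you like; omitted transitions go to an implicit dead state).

Count input length modulo 2: every symbol advances one step around the cycle S0 → S1 → S0. Accept at S1.
        a   b  
>  S0   S1  S1 
 * S1   S0  S0 
(> = start, * = accepting)

start=S0 accept=S1 S0-a->S1 S0-b->S1 S1-a->S0 S1-b->S0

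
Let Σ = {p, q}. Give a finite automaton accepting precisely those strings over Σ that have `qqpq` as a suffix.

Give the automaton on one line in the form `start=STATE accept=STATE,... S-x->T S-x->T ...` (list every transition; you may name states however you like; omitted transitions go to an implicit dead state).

start=s0 accept=s4 s0-p->s0 s0-q->s1 s1-p->s0 s1-q->s2 s2-p->s3 s2-q->s2 s3-p->s0 s3-q->s4 s4-p->s0 s4-q->s2

Remember how much of `qqpq` the current input suffix matches. State s0 means no match yet; s1 means the last symbol is `q`; s2 means the last 2 symbols are `qq`; s3 means the last 3 symbols are `qqp`; s4 means the last 4 symbols are `qqpq`. Only s4 accepts. On a mismatch, fall back to the longest proper suffix that is still a prefix of `qqpq`.
With 5 states:
        p   q  
>  s0   s0  s1 
   s1   s0  s2 
   s2   s3  s2 
   s3   s0  s4 
 * s4   s0  s2 
(> = start, * = accepting)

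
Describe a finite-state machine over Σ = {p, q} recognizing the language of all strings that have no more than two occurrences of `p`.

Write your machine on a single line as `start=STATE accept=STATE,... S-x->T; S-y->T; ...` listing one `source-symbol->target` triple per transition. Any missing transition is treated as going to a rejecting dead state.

start=A; accept=A,B,C; A-p->B; A-q->A; B-p->C; B-q->B; C-p->D; C-q->C; D-p->D; D-q->D

Count `p`s, saturating at 3: states A through C mean 0 through 2 `p`s seen; D means more than 2. Each `p` increments (capped at D); other symbols loop. Accept from {A, B, C}.
A 4-state machine:
       p  q 
>* A   B  A 
 * B   C  B 
 * C   D  C 
   D   D  D 
(> = start, * = accepting)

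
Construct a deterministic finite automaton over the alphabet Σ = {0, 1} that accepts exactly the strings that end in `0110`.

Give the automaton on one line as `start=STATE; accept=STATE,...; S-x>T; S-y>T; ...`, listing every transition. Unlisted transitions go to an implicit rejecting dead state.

start=q0; accept=q4; q0-0>q1; q0-1>q0; q1-0>q1; q1-1>q2; q2-0>q1; q2-1>q3; q3-0>q4; q3-1>q0; q4-0>q1; q4-1>q2

Let each state record the length of the longest suffix of the input read so far that is also a prefix of `0110`. q1 means the last symbol is `0`; q2 means the last 2 symbols are `01`; q3 means the last 3 symbols are `011`; q4 means the last 4 symbols are `0110`. Accept only at q4, where the string currently ends in `0110`.
A 5-state machine:
        0   1  
>  q0   q1  q0 
   q1   q1  q2 
   q2   q1  q3 
   q3   q4  q0 
 * q4   q1  q2 
(> = start, * = accepting)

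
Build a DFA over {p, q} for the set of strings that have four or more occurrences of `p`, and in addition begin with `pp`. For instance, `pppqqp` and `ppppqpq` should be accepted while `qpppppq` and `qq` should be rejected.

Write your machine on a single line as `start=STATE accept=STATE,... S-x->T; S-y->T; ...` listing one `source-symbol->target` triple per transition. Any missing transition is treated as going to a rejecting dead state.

start=s0; accept=s7,s9; s0-p->s1; s0-q->s2; s1-p->s3; s1-q->s4; s2-p->s4; s2-q->s2; s3-p->s5; s3-q->s3; s4-p->s6; s4-q->s4; s5-p->s7; s5-q->s5; s6-p->s8; s6-q->s6; s7-p->s9; s7-q->s7; s8-p->s10; s8-q->s8; s9-p->s9; s9-q->s9; s10-p->s11; s10-q->s10; s11-p->s11; s11-q->s11

Run two small machines in parallel and take their product. One (6 states) tracks the count of `p`s, saturating at 5; the other (4 states) tracks whether the input so far still matches the prefix `pp`. Each combined state is a pair, one component from each; accept when both components accept.
With 12 states:
          p    q  
>  s0     s1   s2 
   s1     s3   s4 
   s2     s4   s2 
   s3     s5   s3 
   s4     s6   s4 
   s5     s7   s5 
   s6     s8   s6 
 * s7     s9   s7 
   s8    s10   s8 
 * s9     s9   s9 
   s10   s11  s10 
   s11   s11  s11 
(> = start, * = accepting)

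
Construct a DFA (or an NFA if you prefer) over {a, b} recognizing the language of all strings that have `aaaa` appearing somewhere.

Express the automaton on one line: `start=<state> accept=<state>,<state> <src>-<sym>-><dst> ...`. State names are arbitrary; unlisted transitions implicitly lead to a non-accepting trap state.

start=s0 accept=s4 s0-a->s1 s0-b->s0 s1-a->s2 s1-b->s0 s2-a->s3 s2-b->s0 s3-a->s4 s3-b->s0 s4-a->s4 s4-b->s4

Track how much of `aaaa` has been matched so far: state s0 is no progress, s4 is the absorbing accept state reached once `aaaa` has occurred. Intermediate states record partial matches; on a mismatch, fall back to the longest reusable overlap.
A 5-state machine:
        a   b  
>  s0   s1  s0 
   s1   s2  s0 
   s2   s3  s0 
   s3   s4  s0 
 * s4   s4  s4 
(> = start, * = accepting)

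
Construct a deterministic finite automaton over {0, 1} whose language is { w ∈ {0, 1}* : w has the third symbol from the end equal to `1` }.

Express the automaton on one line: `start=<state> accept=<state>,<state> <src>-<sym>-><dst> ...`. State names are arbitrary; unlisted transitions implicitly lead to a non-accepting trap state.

A DFA must remember the last 3 symbols (since which symbol is third-to-last isn't known until the input ends). Use one state per possible window of the last ≤3 symbols; accept from those whose window starts with `1`.
A 15-state machine:
       0  1 
>  A   B  C 
   B   D  E 
   C   F  G 
   D   H  I 
   E   J  K 
   F   L  M 
   G   N  O 
   H   H  I 
   I   J  K 
   J   L  M 
   K   N  O 
 * L   H  I 
 * M   J  K 
 * N   L  M 
 * O   N  O 
(> = start, * = accepting)

start=A accept=L,M,N,O A-0->B A-1->C B-0->D B-1->E C-0->F C-1->G D-0->H D-1->I E-0->J E-1->K F-0->L F-1->M G-0->N G-1->O H-0->H H-1->I I-0->J I-1->K J-0->L J-1->M K-0->N K-1->O L-0->H L-1->I M-0->J M-1->K N-0->L N-1->M O-0->N O-1->O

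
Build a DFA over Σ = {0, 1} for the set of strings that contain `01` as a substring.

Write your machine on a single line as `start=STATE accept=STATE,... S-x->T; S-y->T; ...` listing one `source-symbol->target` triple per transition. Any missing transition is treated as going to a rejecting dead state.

States q0..q1 record the length of the longest prefix of `01` that matches the current input suffix. Reaching q2 means `01` has been seen, and we stay there forever. Accept from q2.
A 3-state machine:
        0   1  
>  q0   q1  q0 
   q1   q1  q2 
 * q2   q2  q2 
(> = start, * = accepting)

start=q0; accept=q2; q0-0->q1; q0-1->q0; q1-0->q1; q1-1->q2; q2-0->q2; q2-1->q2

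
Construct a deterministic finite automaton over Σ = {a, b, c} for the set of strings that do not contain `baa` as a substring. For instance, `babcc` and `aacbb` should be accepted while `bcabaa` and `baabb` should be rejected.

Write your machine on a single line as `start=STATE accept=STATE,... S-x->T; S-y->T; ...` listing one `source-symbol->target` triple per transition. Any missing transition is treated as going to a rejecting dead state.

This is the complement of 'contains `baa`'. Use the same substring-matching states — q0 through q3 holding how much of `baa` has just been matched — but flip the accepting set: everything except the trap q3 accepts.
        a   b   c  
>* q0   q0  q1  q0 
 * q1   q2  q1  q0 
 * q2   q3  q1  q0 
   q3   q3  q3  q3 
(> = start, * = accepting)

start=q0; accept=q0,q1,q2; q0-a->q0; q0-b->q1; q0-c->q0; q1-a->q2; q1-b->q1; q1-c->q0; q2-a->q3; q2-b->q1; q2-c->q0; q3-a->q3; q3-b->q3; q3-c->q3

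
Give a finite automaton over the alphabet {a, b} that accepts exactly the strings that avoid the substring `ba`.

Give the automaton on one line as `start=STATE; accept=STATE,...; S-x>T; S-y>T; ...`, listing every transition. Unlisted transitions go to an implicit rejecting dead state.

Track partial matches of the forbidden pattern `ba`. State S2 is a dead state reached once `ba` has occurred; every other state accepts. S0 means no part of `ba` is currently matched.
3 states suffice.
        a   b  
>* S0   S0  S1 
 * S1   S2  S1 
   S2   S2  S2 
(> = start, * = accepting)

start=S0; accept=S0,S1; S0-a>S0; S0-b>S1; S1-a>S2; S1-b>S1; S2-a>S2; S2-b>S2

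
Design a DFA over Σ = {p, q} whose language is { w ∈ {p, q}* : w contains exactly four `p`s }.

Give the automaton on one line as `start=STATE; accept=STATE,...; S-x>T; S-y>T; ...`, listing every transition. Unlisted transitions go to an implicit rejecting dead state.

start=A; accept=E; A-p>B; A-q>A; B-p>C; B-q>B; C-p>D; C-q>C; D-p>E; D-q>D; E-p>F; E-q>E; F-p>F; F-q>F

Count `p`s, saturating at 5: states A through E mean 0 through 4 `p`s seen; F means more than 4. Each `p` increments (capped at F); other symbols loop. Accept from {E}.
A 6-state machine:
       p  q 
>  A   B  A 
   B   C  B 
   C   D  C 
   D   E  D 
 * E   F  E 
   F   F  F 
(> = start, * = accepting)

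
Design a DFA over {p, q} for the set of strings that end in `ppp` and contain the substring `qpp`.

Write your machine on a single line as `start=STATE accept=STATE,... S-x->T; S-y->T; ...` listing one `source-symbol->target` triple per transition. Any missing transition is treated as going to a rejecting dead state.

start=s0; accept=s4; s0-p->s0; s0-q->s1; s1-p->s2; s1-q->s1; s2-p->s3; s2-q->s1; s3-p->s4; s3-q->s1; s4-p->s4; s4-q->s1

Run two small machines in parallel and take their product. One (4 states) tracks how much of the suffix `ppp` has currently been matched; the other (4 states) tracks whether and how much of `qpp` has been seen. Each combined state is a pair, one component from each; accept when both components accept. Minimizing collapses redundant product states.
With 5 states:
        p   q  
>  s0   s0  s1 
   s1   s2  s1 
   s2   s3  s1 
   s3   s4  s1 
 * s4   s4  s1 
(> = start, * = accepting)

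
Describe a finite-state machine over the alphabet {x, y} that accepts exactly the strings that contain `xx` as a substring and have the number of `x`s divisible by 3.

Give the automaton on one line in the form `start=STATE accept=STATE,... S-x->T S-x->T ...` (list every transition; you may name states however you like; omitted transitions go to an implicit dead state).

start=q0 accept=q4 q0-x->q1 q0-y->q0 q1-x->q2 q1-y->q3 q2-x->q4 q2-y->q2 q3-x->q5 q3-y->q3 q4-x->q6 q4-y->q4 q5-x->q4 q5-y->q7 q6-x->q2 q6-y->q6 q7-x->q8 q7-y->q7 q8-x->q6 q8-y->q0

Run two small machines in parallel and take their product. The first has 3 states tracking whether and how much of `xx` has been seen; the second has 3 states tracking the count of `x`s modulo 3. A product state is a pair (one from each), accepting exactly when both do.
        x   y  
>  q0   q1  q0 
   q1   q2  q3 
   q2   q4  q2 
   q3   q5  q3 
 * q4   q6  q4 
   q5   q4  q7 
   q6   q2  q6 
   q7   q8  q7 
   q8   q6  q0 
(> = start, * = accepting)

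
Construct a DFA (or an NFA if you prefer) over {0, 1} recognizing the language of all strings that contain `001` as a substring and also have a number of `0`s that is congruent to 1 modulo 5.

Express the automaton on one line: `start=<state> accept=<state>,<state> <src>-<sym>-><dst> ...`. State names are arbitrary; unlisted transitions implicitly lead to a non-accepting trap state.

Handle the two conditions separately and then intersect. The first has 4 states tracking whether and how much of `001` has been seen; the second has 5 states tracking the count of `0`s modulo 5. A product state is a pair (one from each), accepting exactly when both do.
With 20 states:
          0    1  
>  S0     S1   S0 
   S1     S2   S3 
   S2     S4   S5 
   S3     S6   S3 
   S4     S7   S8 
   S5     S8   S5 
   S6     S4   S9 
   S7    S10  S11 
   S8    S11   S8 
   S9    S12   S9 
   S10   S13  S14 
   S11   S14  S11 
   S12    S7  S15 
   S13    S2  S16 
   S14   S16  S14 
   S15   S17  S15 
 * S16    S5  S16 
   S17   S10  S18 
   S18   S19  S18 
   S19   S13   S0 
(> = start, * = accepting)

start=S0 accept=S16 S0-0->S1 S0-1->S0 S1-0->S2 S1-1->S3 S2-0->S4 S2-1->S5 S3-0->S6 S3-1->S3 S4-0->S7 S4-1->S8 S5-0->S8 S5-1->S5 S6-0->S4 S6-1->S9 S7-0->S10 S7-1->S11 S8-0->S11 S8-1->S8 S9-0->S12 S9-1->S9 S10-0->S13 S10-1->S14 S11-0->S14 S11-1->S11 S12-0->S7 S12-1->S15 S13-0->S2 S13-1->S16 S14-0->S16 S14-1->S14 S15-0->S17 S15-1->S15 S16-0->S5 S16-1->S16 S17-0->S10 S17-1->S18 S18-0->S19 S18-1->S18 S19-0->S13 S19-1->S0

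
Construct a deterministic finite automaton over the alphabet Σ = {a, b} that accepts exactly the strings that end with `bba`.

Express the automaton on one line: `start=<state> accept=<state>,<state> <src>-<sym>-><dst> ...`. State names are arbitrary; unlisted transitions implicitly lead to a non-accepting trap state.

Let each state record the length of the longest suffix of the input read so far that is also a prefix of `bba`. q1 means the last symbol is `b`; q2 means the last 2 symbols are `bb`; q3 means the last 3 symbols are `bba`. Accept only at q3, where the string currently ends in `bba`.
4 states suffice.
        a   b  
>  q0   q0  q1 
   q1   q0  q2 
   q2   q3  q2 
 * q3   q0  q1 
(> = start, * = accepting)

start=q0 accept=q3 q0-a->q0 q0-b->q1 q1-a->q0 q1-b->q2 q2-a->q3 q2-b->q2 q3-a->q0 q3-b->q1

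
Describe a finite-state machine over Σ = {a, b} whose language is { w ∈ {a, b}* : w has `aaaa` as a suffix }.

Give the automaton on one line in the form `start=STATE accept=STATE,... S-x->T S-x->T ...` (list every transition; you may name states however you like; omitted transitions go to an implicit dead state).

Let each state record the length of the longest suffix of the input read so far that is also a prefix of `aaaa`. s1 means the last symbol is `a`; s2 means the last 2 symbols are `aa`; s3 means the last 3 symbols are `aaa`; s4 means the last 4 symbols are `aaaa`. Accept only at s4, where the string currently ends in `aaaa`.
With 5 states:
        a   b  
>  s0   s1  s0 
   s1   s2  s0 
   s2   s3  s0 
   s3   s4  s0 
 * s4   s4  s0 
(> = start, * = accepting)

start=s0 accept=s4 s0-a->s1 s0-b->s0 s1-a->s2 s1-b->s0 s2-a->s3 s2-b->s0 s3-a->s4 s3-b->s0 s4-a->s4 s4-b->s0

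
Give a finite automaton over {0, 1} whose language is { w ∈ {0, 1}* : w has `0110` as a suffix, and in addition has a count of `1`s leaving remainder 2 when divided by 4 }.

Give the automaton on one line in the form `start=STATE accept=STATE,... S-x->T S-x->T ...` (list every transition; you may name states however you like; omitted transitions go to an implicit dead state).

Build one automaton per condition and run them in lockstep. One (5 states) tracks how much of the suffix `0110` has currently been matched; the other (4 states) tracks the count of `1`s modulo 4. Each combined state is a pair, one component from each; accept when both components accept. After merging equivalent states the machine shrinks.
An 8-state machine:
        0   1  
>  q0   q1  q2 
   q1   q1  q3 
   q2   q2  q4 
   q3   q2  q5 
   q4   q4  q6 
   q5   q7  q6 
   q6   q6  q0 
 * q7   q4  q6 
(> = start, * = accepting)

start=q0 accept=q7 q0-0->q1 q0-1->q2 q1-0->q1 q1-1->q3 q2-0->q2 q2-1->q4 q3-0->q2 q3-1->q5 q4-0->q4 q4-1->q6 q5-0->q7 q5-1->q6 q6-0->q6 q6-1->q0 q7-0->q4 q7-1->q6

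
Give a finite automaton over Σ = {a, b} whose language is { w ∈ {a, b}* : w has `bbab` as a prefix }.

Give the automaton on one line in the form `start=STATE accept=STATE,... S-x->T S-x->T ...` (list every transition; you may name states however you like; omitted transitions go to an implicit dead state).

Walk along `bbab` while the input agrees: from q0 take `b` to q1, and so on. Any deviation drops to the rejecting sink q5. Once q4 is reached the prefix is confirmed and every continuation is accepted.
6 states suffice.
        a   b  
>  q0   q5  q1 
   q1   q5  q2 
   q2   q3  q5 
   q3   q5  q4 
 * q4   q4  q4 
   q5   q5  q5 
(> = start, * = accepting)

start=q0 accept=q4 q0-a->q5 q0-b->q1 q1-a->q5 q1-b->q2 q2-a->q3 q2-b->q5 q3-a->q5 q3-b->q4 q4-a->q4 q4-b->q4 q5-a->q5 q5-b->q5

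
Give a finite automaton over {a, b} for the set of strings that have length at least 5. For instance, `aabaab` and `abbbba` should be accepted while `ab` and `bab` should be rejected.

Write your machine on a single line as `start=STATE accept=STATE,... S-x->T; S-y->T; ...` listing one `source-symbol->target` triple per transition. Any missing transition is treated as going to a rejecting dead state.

start=S0; accept=S5,S6; S0-a->S1; S0-b->S1; S1-a->S2; S1-b->S2; S2-a->S3; S2-b->S3; S3-a->S4; S3-b->S4; S4-a->S5; S4-b->S5; S5-a->S6; S5-b->S6; S6-a->S6; S6-b->S6

Count input length up to 6: every symbol moves from S0 toward S6, which means 'more than 5' and absorbs. Accept from {S5, S6}.
A 7-state machine:
        a   b  
>  S0   S1  S1 
   S1   S2  S2 
   S2   S3  S3 
   S3   S4  S4 
   S4   S5  S5 
 * S5   S6  S6 
 * S6   S6  S6 
(> = start, * = accepting)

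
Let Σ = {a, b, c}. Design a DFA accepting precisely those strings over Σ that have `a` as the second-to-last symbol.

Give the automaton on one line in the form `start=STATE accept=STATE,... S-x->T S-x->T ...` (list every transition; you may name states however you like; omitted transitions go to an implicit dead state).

start=q0 accept=q4,q5,q6 q0-a->q1 q0-b->q2 q0-c->q3 q1-a->q4 q1-b->q5 q1-c->q6 q2-a->q7 q2-b->q8 q2-c->q9 q3-a->q10 q3-b->q11 q3-c->q12 q4-a->q4 q4-b->q5 q4-c->q6 q5-a->q7 q5-b->q8 q5-c->q9 q6-a->q10 q6-b->q11 q6-c->q12 q7-a->q4 q7-b->q5 q7-c->q6 q8-a->q7 q8-b->q8 q8-c->q9 q9-a->q10 q9-b->q11 q9-c->q12 q10-a->q4 q10-b->q5 q10-c->q6 q11-a->q7 q11-b->q8 q11-c->q9 q12-a->q10 q12-b->q11 q12-c->q12

Because acceptance depends on a position counted from the end, the machine has to buffer the most recent 2 symbols. Make each state the string of the last up-to-2 symbols read; on input `x` shift the window left and append `x`. Accept when the buffered window has length 2 and begins with `a`.
13 states suffice.
          a    b    c  
>  q0     q1   q2   q3 
   q1     q4   q5   q6 
   q2     q7   q8   q9 
   q3    q10  q11  q12 
 * q4     q4   q5   q6 
 * q5     q7   q8   q9 
 * q6    q10  q11  q12 
   q7     q4   q5   q6 
   q8     q7   q8   q9 
   q9    q10  q11  q12 
   q10    q4   q5   q6 
   q11    q7   q8   q9 
   q12   q10  q11  q12 
(> = start, * = accepting)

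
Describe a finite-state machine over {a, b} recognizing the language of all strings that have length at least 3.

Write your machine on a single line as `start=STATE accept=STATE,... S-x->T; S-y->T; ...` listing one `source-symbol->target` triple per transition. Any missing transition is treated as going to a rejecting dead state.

Count input length up to 4: every symbol moves from s0 toward s4, which means 'more than 3' and absorbs. Accept from {s3, s4}.
A 5-state machine:
        a   b  
>  s0   s1  s1 
   s1   s2  s2 
   s2   s3  s3 
 * s3   s4  s4 
 * s4   s4  s4 
(> = start, * = accepting)

start=s0; accept=s3,s4; s0-a->s1; s0-b->s1; s1-a->s2; s1-b->s2; s2-a->s3; s2-b->s3; s3-a->s4; s3-b->s4; s4-a->s4; s4-b->s4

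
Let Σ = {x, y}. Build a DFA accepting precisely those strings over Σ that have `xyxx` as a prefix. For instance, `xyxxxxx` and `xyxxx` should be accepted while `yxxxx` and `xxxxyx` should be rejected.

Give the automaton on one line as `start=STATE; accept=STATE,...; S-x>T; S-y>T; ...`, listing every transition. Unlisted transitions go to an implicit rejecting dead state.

Walk along `xyxx` while the input agrees: from A take `x` to B, and so on. Any deviation drops to the rejecting sink F. Once E is reached the prefix is confirmed and every continuation is accepted.
6 states suffice.
       x  y 
>  A   B  F 
   B   F  C 
   C   D  F 
   D   E  F 
 * E   E  E 
   F   F  F 
(> = start, * = accepting)

start=A; accept=E; A-x>B; A-y>F; B-x>F; B-y>C; C-x>D; C-y>F; D-x>E; D-y>F; E-x>E; E-y>E; F-x>F; F-y>F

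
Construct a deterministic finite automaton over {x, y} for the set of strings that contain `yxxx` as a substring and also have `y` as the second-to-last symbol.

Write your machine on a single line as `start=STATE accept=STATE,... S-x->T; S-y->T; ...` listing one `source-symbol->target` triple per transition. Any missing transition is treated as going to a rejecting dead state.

Handle the two conditions separately and then intersect. One (5 states) tracks whether and how much of `yxxx` has been seen; the other (7 states) tracks the last 2 symbols read. Each combined state is a pair, one component from each; accept when both components accept. Minimizing collapses redundant product states.
With 8 states:
        x   y  
>  q0   q0  q1 
   q1   q2  q1 
   q2   q3  q1 
   q3   q4  q1 
   q4   q4  q5 
   q5   q6  q7 
 * q6   q4  q5 
 * q7   q6  q7 
(> = start, * = accepting)

start=q0; accept=q6,q7; q0-x->q0; q0-y->q1; q1-x->q2; q1-y->q1; q2-x->q3; q2-y->q1; q3-x->q4; q3-y->q1; q4-x->q4; q4-y->q5; q5-x->q6; q5-y->q7; q6-x->q4; q6-y->q5; q7-x->q6; q7-y->q7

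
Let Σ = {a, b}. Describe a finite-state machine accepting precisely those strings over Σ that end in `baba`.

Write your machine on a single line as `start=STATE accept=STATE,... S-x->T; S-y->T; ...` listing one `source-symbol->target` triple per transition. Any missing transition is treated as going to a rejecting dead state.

Let each state record the length of the longest suffix of the input read so far that is also a prefix of `baba`. q1 means the last symbol is `b`; q2 means the last 2 symbols are `ba`; q3 means the last 3 symbols are `bab`; q4 means the last 4 symbols are `baba`. Accept only at q4, where the string currently ends in `baba`.
5 states suffice.
        a   b  
>  q0   q0  q1 
   q1   q2  q1 
   q2   q0  q3 
   q3   q4  q1 
 * q4   q0  q3 
(> = start, * = accepting)

start=q0; accept=q4; q0-a->q0; q0-b->q1; q1-a->q2; q1-b->q1; q2-a->q0; q2-b->q3; q3-a->q4; q3-b->q1; q4-a->q0; q4-b->q3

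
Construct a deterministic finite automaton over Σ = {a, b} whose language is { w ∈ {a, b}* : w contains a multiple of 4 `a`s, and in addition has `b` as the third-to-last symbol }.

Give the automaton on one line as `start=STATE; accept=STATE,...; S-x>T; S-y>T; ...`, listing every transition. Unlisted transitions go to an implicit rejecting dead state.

start=q0; accept=q7,q12,q13,q14; q0-a>q1; q0-b>q2; q1-a>q3; q1-b>q1; q2-a>q1; q2-b>q4; q3-a>q5; q3-b>q6; q4-a>q1; q4-b>q7; q5-a>q0; q5-b>q8; q6-a>q9; q6-b>q6; q7-a>q1; q7-b>q7; q8-a>q10; q8-b>q11; q9-a>q12; q9-b>q8; q10-a>q1; q10-b>q13; q11-a>q14; q11-b>q11; q12-a>q1; q12-b>q2; q13-a>q1; q13-b>q4; q14-a>q1; q14-b>q13

Build one automaton per condition and run them in lockstep. The first has 4 states tracking the count of `a`s modulo 4; the second has 15 states tracking the last 3 symbols read. A product state is a pair (one from each), accepting exactly when both do. After merging equivalent states the machine shrinks.
A 15-state machine:
          a    b  
>  q0     q1   q2 
   q1     q3   q1 
   q2     q1   q4 
   q3     q5   q6 
   q4     q1   q7 
   q5     q0   q8 
   q6     q9   q6 
 * q7     q1   q7 
   q8    q10  q11 
   q9    q12   q8 
   q10    q1  q13 
   q11   q14  q11 
 * q12    q1   q2 
 * q13    q1   q4 
 * q14    q1  q13 
(> = start, * = accepting)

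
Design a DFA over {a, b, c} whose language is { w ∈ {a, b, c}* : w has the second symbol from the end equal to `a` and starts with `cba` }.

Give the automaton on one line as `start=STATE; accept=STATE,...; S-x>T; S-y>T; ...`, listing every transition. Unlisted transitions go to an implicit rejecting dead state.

start=q0; accept=q5,q6; q0-a>q1; q0-b>q1; q0-c>q2; q1-a>q1; q1-b>q1; q1-c>q1; q2-a>q1; q2-b>q3; q2-c>q1; q3-a>q4; q3-b>q1; q3-c>q1; q4-a>q5; q4-b>q6; q4-c>q6; q5-a>q5; q5-b>q6; q5-c>q6; q6-a>q4; q6-b>q7; q6-c>q7; q7-a>q4; q7-b>q7; q7-c>q7

Build one automaton per condition and run them in lockstep. One (13 states) tracks the last 2 symbols read; the other (5 states) tracks whether the input so far still matches the prefix `cba`. Each combined state is a pair, one component from each; accept when both components accept. After merging equivalent states the machine shrinks.
With 8 states:
        a   b   c  
>  q0   q1  q1  q2 
   q1   q1  q1  q1 
   q2   q1  q3  q1 
   q3   q4  q1  q1 
   q4   q5  q6  q6 
 * q5   q5  q6  q6 
 * q6   q4  q7  q7 
   q7   q4  q7  q7 
(> = start, * = accepting)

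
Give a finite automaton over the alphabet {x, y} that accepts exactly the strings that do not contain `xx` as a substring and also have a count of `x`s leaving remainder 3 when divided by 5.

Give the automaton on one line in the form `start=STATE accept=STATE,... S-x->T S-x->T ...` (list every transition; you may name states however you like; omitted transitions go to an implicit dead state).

Run two small machines in parallel and take their product. The first has 3 states tracking partial matches of the forbidden pattern `xx`; the second has 5 states tracking the count of `x`s modulo 5. A product state is a pair (one from each), accepting exactly when both do. After merging equivalent states the machine shrinks.
With 11 states:
          x    y  
>  S0     S1   S0 
   S1     S2   S3 
   S2     S2   S2 
   S3     S4   S3 
   S4     S2   S5 
   S5     S6   S5 
 * S6     S2   S7 
 * S7     S8   S7 
   S8     S2   S9 
   S9    S10   S9 
   S10    S2   S0 
(> = start, * = accepting)

start=S0 accept=S6,S7 S0-x->S1 S0-y->S0 S1-x->S2 S1-y->S3 S2-x->S2 S2-y->S2 S3-x->S4 S3-y->S3 S4-x->S2 S4-y->S5 S5-x->S6 S5-y->S5 S6-x->S2 S6-y->S7 S7-x->S8 S7-y->S7 S8-x->S2 S8-y->S9 S9-x->S10 S9-y->S9 S10-x->S2 S10-y->S0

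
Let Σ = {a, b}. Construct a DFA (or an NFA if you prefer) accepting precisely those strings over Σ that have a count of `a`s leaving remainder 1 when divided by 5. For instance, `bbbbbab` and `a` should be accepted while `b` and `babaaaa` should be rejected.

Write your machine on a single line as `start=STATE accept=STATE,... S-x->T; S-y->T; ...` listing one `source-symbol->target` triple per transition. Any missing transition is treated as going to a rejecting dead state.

start=s0; accept=s1; s0-a->s1; s0-b->s0; s1-a->s2; s1-b->s1; s2-a->s3; s2-b->s2; s3-a->s4; s3-b->s3; s4-a->s0; s4-b->s4

Keep the running count of `a`s modulo 5: each `a` advances along the cycle s0 → s1 → s2 → s3 → s4 → s0 while other symbols loop. Accept at s1.
A 5-state machine:
        a   b  
>  s0   s1  s0 
 * s1   s2  s1 
   s2   s3  s2 
   s3   s4  s3 
   s4   s0  s4 
(> = start, * = accepting)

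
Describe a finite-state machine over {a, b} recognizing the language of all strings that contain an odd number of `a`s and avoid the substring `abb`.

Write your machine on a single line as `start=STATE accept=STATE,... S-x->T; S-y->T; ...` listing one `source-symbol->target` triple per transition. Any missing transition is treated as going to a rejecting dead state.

Run two small machines in parallel and take their product. The first has 2 states tracking the count of `a`s modulo 2; the second has 4 states tracking partial matches of the forbidden pattern `abb`. A product state is a pair (one from each), accepting exactly when both do. Minimizing collapses redundant product states.
With 6 states:
        a   b  
>  s0   s1  s0 
 * s1   s2  s3 
   s2   s1  s4 
 * s3   s2  s5 
   s4   s1  s5 
   s5   s5  s5 
(> = start, * = accepting)

start=s0; accept=s1,s3; s0-a->s1; s0-b->s0; s1-a->s2; s1-b->s3; s2-a->s1; s2-b->s4; s3-a->s2; s3-b->s5; s4-a->s1; s4-b->s5; s5-a->s5; s5-b->s5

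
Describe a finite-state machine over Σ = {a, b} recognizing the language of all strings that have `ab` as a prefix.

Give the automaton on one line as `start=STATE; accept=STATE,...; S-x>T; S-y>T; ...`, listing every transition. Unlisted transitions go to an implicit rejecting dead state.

start=q0; accept=q2; q0-a>q1; q0-b>q3; q1-a>q3; q1-b>q2; q2-a>q2; q2-b>q2; q3-a>q3; q3-b>q3

Walk along `ab` while the input agrees: from q0 take `a` to q1, and so on. Any deviation drops to the rejecting sink q3. Once q2 is reached the prefix is confirmed and every continuation is accepted.
With 4 states:
        a   b  
>  q0   q1  q3 
   q1   q3  q2 
 * q2   q2  q2 
   q3   q3  q3 
(> = start, * = accepting)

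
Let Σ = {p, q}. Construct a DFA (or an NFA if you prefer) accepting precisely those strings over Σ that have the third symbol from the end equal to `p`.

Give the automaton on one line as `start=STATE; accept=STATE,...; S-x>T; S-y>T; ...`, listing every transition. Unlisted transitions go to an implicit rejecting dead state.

start=s0; accept=s7,s8,s9,s10; s0-p>s1; s0-q>s2; s1-p>s3; s1-q>s4; s2-p>s5; s2-q>s6; s3-p>s7; s3-q>s8; s4-p>s9; s4-q>s10; s5-p>s11; s5-q>s12; s6-p>s13; s6-q>s14; s7-p>s7; s7-q>s8; s8-p>s9; s8-q>s10; s9-p>s11; s9-q>s12; s10-p>s13; s10-q>s14; s11-p>s7; s11-q>s8; s12-p>s9; s12-q>s10; s13-p>s11; s13-q>s12; s14-p>s13; s14-q>s14

Because acceptance depends on a position counted from the end, the machine has to buffer the most recent 3 symbols. Make each state the string of the last up-to-3 symbols read; on input `x` shift the window left and append `x`. Accept when the buffered window has length 3 and begins with `p`.
A 15-state machine:
          p    q  
>  s0     s1   s2 
   s1     s3   s4 
   s2     s5   s6 
   s3     s7   s8 
   s4     s9  s10 
   s5    s11  s12 
   s6    s13  s14 
 * s7     s7   s8 
 * s8     s9  s10 
 * s9    s11  s12 
 * s10   s13  s14 
   s11    s7   s8 
   s12    s9  s10 
   s13   s11  s12 
   s14   s13  s14 
(> = start, * = accepting)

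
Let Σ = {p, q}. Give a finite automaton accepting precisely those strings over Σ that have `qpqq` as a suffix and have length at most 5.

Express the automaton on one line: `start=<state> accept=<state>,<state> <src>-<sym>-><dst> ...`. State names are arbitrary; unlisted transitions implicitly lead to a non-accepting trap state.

Run two small machines in parallel and take their product. One (5 states) tracks how much of the suffix `qpqq` has currently been matched; the other (7 states) tracks the input length, saturating at 6. Each combined state is a pair, one component from each; accept when both components accept. Equivalent product states are then merged.
        p   q  
>  s0   s1  s2 
   s1   s3  s4 
   s2   s5  s4 
   s3   s3  s3 
   s4   s5  s3 
   s5   s3  s6 
   s6   s3  s7 
 * s7   s3  s3 
(> = start, * = accepting)

start=s0 accept=s7 s0-p->s1 s0-q->s2 s1-p->s3 s1-q->s4 s2-p->s5 s2-q->s4 s3-p->s3 s3-q->s3 s4-p->s5 s4-q->s3 s5-p->s3 s5-q->s6 s6-p->s3 s6-q->s7 s7-p->s3 s7-q->s3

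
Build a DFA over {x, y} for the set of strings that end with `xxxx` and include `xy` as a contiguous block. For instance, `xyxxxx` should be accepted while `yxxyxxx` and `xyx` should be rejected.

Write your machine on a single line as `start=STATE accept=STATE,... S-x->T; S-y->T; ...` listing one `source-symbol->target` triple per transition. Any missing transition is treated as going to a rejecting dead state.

start=s0; accept=s9; s0-x->s1; s0-y->s0; s1-x->s2; s1-y->s3; s2-x->s4; s2-y->s3; s3-x->s5; s3-y->s3; s4-x->s6; s4-y->s3; s5-x->s7; s5-y->s3; s6-x->s6; s6-y->s3; s7-x->s8; s7-y->s3; s8-x->s9; s8-y->s3; s9-x->s9; s9-y->s3

Handle the two conditions separately and then intersect. One (5 states) tracks how much of the suffix `xxxx` has currently been matched; the other (3 states) tracks whether and how much of `xy` has been seen. Each combined state is a pair, one component from each; accept when both components accept.
With 10 states:
        x   y  
>  s0   s1  s0 
   s1   s2  s3 
   s2   s4  s3 
   s3   s5  s3 
   s4   s6  s3 
   s5   s7  s3 
   s6   s6  s3 
   s7   s8  s3 
   s8   s9  s3 
 * s9   s9  s3 
(> = start, * = accepting)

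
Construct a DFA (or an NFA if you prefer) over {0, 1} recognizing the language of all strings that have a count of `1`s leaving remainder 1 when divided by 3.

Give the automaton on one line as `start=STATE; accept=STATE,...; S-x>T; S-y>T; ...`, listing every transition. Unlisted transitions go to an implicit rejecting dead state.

start=s0; accept=s1; s0-0>s0; s0-1>s1; s1-0>s1; s1-1>s2; s2-0>s2; s2-1>s0

The only thing that matters is how many `1`s have appeared, reduced mod 3. Use one state per residue: s0 for 0, …, s2 for 2. Reading `1` moves to the next residue; anything else stays put. s1 is accepting.
3 states suffice.
        0   1  
>  s0   s0  s1 
 * s1   s1  s2 
   s2   s2  s0 
(> = start, * = accepting)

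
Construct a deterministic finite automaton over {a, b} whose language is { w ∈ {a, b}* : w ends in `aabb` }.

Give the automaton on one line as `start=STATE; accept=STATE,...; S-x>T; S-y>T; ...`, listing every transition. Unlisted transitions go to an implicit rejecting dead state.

start=q0; accept=q4; q0-a>q1; q0-b>q0; q1-a>q2; q1-b>q0; q2-a>q2; q2-b>q3; q3-a>q1; q3-b>q4; q4-a>q1; q4-b>q0

Let each state record the length of the longest suffix of the input read so far that is also a prefix of `aabb`. q1 means the last symbol is `a`; q2 means the last 2 symbols are `aa`; q3 means the last 3 symbols are `aab`; q4 means the last 4 symbols are `aabb`. Accept only at q4, where the string currently ends in `aabb`.
With 5 states:
        a   b  
>  q0   q1  q0 
   q1   q2  q0 
   q2   q2  q3 
   q3   q1  q4 
 * q4   q1  q0 
(> = start, * = accepting)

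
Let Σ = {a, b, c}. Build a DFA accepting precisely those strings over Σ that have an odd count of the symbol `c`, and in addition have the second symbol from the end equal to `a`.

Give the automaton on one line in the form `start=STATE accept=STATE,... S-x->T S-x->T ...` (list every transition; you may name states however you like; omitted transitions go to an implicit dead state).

Build one automaton per condition and run them in lockstep. The first has 2 states tracking the count of `c`s modulo 2; the second has 13 states tracking the last 2 symbols read. A product state is a pair (one from each), accepting exactly when both do.
With 22 states:
          a    b    c  
>  s0     s1   s2   s3 
   s1     s4   s5   s6 
   s2     s7   s8   s9 
   s3    s10  s11  s12 
   s4     s4   s5   s6 
   s5     s7   s8   s9 
 * s6    s10  s11  s12 
   s7     s4   s5   s6 
   s8     s7   s8   s9 
   s9    s10  s11  s12 
   s10   s13  s14  s15 
   s11   s16  s17  s18 
   s12   s19  s20  s21 
 * s13   s13  s14  s15 
 * s14   s16  s17  s18 
   s15   s19  s20  s21 
   s16   s13  s14  s15 
   s17   s16  s17  s18 
   s18   s19  s20  s21 
   s19    s4   s5   s6 
   s20    s7   s8   s9 
   s21   s10  s11  s12 
(> = start, * = accepting)

start=s0 accept=s6,s13,s14 s0-a->s1 s0-b->s2 s0-c->s3 s1-a->s4 s1-b->s5 s1-c->s6 s2-a->s7 s2-b->s8 s2-c->s9 s3-a->s10 s3-b->s11 s3-c->s12 s4-a->s4 s4-b->s5 s4-c->s6 s5-a->s7 s5-b->s8 s5-c->s9 s6-a->s10 s6-b->s11 s6-c->s12 s7-a->s4 s7-b->s5 s7-c->s6 s8-a->s7 s8-b->s8 s8-c->s9 s9-a->s10 s9-b->s11 s9-c->s12 s10-a->s13 s10-b->s14 s10-c->s15 s11-a->s16 s11-b->s17 s11-c->s18 s12-a->s19 s12-b->s20 s12-c->s21 s13-a->s13 s13-b->s14 s13-c->s15 s14-a->s16 s14-b->s17 s14-c->s18 s15-a->s19 s15-b->s20 s15-c->s21 s16-a->s13 s16-b->s14 s16-c->s15 s17-a->s16 s17-b->s17 s17-c->s18 s18-a->s19 s18-b->s20 s18-c->s21 s19-a->s4 s19-b->s5 s19-c->s6 s20-a->s7 s20-b->s8 s20-c->s9 s21-a->s10 s21-b->s11 s21-c->s12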